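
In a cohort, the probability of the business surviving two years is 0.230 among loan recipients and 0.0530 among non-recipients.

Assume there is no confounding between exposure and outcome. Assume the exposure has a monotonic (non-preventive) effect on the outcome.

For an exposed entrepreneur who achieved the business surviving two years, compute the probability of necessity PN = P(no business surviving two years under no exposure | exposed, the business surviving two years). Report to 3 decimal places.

PN ≈ 0.770

Let p₁ = 0.23, p₀ = 0.053.
Under exogeneity and monotonicity, PN = (p₁ − p₀) / p₁.
PN = (0.23 − 0.053) / 0.23 = 0.177 / 0.23 ≈ 0.7696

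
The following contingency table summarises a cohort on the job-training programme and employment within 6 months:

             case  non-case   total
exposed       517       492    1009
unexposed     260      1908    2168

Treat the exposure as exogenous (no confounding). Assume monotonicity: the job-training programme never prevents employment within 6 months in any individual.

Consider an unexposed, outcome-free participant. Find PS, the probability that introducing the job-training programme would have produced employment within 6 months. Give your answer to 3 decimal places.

p₁ = P(outcome | exposed) = 517/1009 = 0.51239
p₀ = P(outcome | unexposed) = 260/2168 = 0.11993
Under exogeneity and monotonicity, PS = (p₁ − p₀)/(1 − p₀).
PS = (0.51239 − 0.11993) / 0.88007 ≈ 0.4459

PS ≈ 0.446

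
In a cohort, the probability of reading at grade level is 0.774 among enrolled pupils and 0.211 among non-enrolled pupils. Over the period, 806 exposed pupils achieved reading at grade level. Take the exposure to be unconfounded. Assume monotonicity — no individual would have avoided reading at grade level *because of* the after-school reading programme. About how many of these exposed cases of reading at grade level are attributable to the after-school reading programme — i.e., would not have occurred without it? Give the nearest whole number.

about 586 cases

Let p₁ = 0.774, p₀ = 0.211.
PN = (p₁ − p₀)/p₁ = (0.774 − 0.211) / 0.774 ≈ 0.72739.
Attributable cases ≈ PN × (exposed cases) = 0.72739 × 806 ≈ 586.28.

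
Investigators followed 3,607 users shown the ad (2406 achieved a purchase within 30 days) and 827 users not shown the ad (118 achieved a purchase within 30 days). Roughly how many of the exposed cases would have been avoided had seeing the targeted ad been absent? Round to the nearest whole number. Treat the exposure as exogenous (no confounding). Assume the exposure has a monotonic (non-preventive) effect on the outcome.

p₁ = P(outcome | exposed) = 2406/3607 = 0.66704
p₀ = P(outcome | unexposed) = 118/827 = 0.14268
PN = (p₁ − p₀)/p₁ = (0.66704 − 0.14268) / 0.66704 ≈ 0.78609.
Attributable cases ≈ PN × (exposed cases) = 0.78609 × 2406 ≈ 1891.34.

about 1891 cases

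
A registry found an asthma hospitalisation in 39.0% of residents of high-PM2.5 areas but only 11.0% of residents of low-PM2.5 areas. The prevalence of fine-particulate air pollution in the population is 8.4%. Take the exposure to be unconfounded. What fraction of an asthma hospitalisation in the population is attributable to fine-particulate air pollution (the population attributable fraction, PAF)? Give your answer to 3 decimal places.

PAF ≈ 0.176

p₁ = 0.39, p₀ = 0.11.
Overall risk P(Y=1) = π·p₁ + (1−π)·p₀ = 0.084×0.39 + 0.916×0.11 = 0.13352.
Under exogeneity, PAF = [P(Y=1) − p₀] / P(Y=1).
PAF = (0.13352 − 0.11) / 0.13352 ≈ 0.1762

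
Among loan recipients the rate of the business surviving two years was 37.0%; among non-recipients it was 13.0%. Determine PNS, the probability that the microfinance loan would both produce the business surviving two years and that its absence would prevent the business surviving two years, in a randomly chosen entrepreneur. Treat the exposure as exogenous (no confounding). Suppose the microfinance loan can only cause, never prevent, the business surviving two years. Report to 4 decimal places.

PNS ≈ 0.2400

p₁ = 0.37, p₀ = 0.13.
Under exogeneity and monotonicity, PNS = p₁ − p₀.
PNS = 0.37 − 0.13 = 0.24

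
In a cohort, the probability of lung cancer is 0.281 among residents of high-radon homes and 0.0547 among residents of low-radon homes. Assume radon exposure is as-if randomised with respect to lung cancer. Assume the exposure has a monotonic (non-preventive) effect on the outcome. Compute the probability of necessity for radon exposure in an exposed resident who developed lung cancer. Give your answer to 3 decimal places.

Let p₁ = 0.281, p₀ = 0.0547.
Under exogeneity and monotonicity, PN = (p₁ − p₀) / p₁.
PN = (0.281 − 0.0547) / 0.281 = 0.2263 / 0.281 ≈ 0.8053

PN ≈ 0.805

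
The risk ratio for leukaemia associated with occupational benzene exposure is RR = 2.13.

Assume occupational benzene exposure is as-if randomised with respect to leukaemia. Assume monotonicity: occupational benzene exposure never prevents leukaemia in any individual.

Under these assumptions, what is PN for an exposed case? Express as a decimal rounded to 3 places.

PN ≈ 0.531

Under exogeneity and monotonicity, PN = (RR − 1) / RR = 1 − 1/RR.
PN = (2.13 − 1) / 2.13 = 1.13 / 2.13 ≈ 0.5305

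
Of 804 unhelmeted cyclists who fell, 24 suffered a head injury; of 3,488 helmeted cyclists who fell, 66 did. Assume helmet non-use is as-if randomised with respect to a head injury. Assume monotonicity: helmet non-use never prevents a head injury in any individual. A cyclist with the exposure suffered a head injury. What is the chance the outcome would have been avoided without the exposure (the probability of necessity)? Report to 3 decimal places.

p₁ = P(outcome | exposed) = 24/804 = 0.029851
p₀ = P(outcome | unexposed) = 66/3488 = 0.018922
Under exogeneity and monotonicity, PN = (p₁ − p₀) / p₁.
PN = (0.029851 − 0.018922) / 0.029851 = 0.010929 / 0.029851 ≈ 0.3661

PN ≈ 0.366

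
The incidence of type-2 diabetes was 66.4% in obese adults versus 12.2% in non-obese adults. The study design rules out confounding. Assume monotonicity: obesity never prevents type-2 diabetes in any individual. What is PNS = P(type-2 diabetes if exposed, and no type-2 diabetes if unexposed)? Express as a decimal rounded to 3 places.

PNS ≈ 0.542

p₁ = 0.664, p₀ = 0.122.
Under exogeneity and monotonicity, PNS = p₁ − p₀.
PNS = 0.664 − 0.122 = 0.542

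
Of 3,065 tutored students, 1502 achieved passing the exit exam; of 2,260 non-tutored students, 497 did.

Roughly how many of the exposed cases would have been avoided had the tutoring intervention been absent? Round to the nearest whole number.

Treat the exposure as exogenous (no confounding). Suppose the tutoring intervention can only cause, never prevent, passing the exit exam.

about 828 cases

p₁ = P(outcome | exposed) = 1502/3065 = 0.49005
p₀ = P(outcome | unexposed) = 497/2260 = 0.21991
PN = (p₁ − p₀)/p₁ = (0.49005 − 0.21991) / 0.49005 ≈ 0.55125.
Attributable cases ≈ PN × (exposed cases) = 0.55125 × 1502 ≈ 827.97.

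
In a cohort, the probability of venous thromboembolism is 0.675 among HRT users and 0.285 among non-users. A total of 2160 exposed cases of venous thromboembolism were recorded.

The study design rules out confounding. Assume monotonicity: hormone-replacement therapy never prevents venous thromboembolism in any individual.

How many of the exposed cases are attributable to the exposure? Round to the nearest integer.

Let p₁ = 0.675, p₀ = 0.285.
PN = (p₁ − p₀)/p₁ = (0.675 − 0.285) / 0.675 ≈ 0.57778.
Attributable cases ≈ PN × (exposed cases) = 0.57778 × 2160 ≈ 1248.00.

about 1248 cases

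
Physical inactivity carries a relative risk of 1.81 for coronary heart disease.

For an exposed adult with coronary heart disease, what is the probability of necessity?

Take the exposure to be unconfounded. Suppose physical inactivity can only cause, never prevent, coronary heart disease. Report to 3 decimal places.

PN ≈ 0.448

Under exogeneity and monotonicity, PN = (RR − 1) / RR = 1 − 1/RR.
PN = (1.81 − 1) / 1.81 = 0.81 / 1.81 ≈ 0.4475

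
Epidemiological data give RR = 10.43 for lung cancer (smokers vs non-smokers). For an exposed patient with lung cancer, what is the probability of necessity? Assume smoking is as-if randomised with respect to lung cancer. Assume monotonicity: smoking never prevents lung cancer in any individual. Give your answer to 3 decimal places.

PN ≈ 0.904

Under exogeneity and monotonicity, PN = (RR − 1) / RR = 1 − 1/RR.
PN = (10.43 − 1) / 10.43 = 9.43 / 10.43 ≈ 0.9041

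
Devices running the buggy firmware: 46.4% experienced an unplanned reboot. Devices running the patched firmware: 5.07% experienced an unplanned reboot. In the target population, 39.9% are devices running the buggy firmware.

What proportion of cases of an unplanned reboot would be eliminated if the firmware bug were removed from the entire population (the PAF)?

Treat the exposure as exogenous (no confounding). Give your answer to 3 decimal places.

PAF ≈ 0.765

p₁ = 0.464, p₀ = 0.0507.
Overall risk P(Y=1) = π·p₁ + (1−π)·p₀ = 0.399×0.464 + 0.601×0.0507 = 0.21561.
Under exogeneity, PAF = [P(Y=1) − p₀] / P(Y=1).
PAF = (0.21561 − 0.0507) / 0.21561 ≈ 0.7648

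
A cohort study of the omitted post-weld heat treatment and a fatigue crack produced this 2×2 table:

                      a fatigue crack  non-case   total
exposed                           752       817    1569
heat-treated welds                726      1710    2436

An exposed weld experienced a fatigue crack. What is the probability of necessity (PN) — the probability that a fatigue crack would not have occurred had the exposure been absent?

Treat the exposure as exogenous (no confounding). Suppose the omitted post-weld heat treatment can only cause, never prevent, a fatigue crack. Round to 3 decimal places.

PN ≈ 0.378

p₁ = P(outcome | exposed) = 752/1569 = 0.47929
p₀ = P(outcome | unexposed) = 726/2436 = 0.29803
Under exogeneity and monotonicity, PN = (p₁ − p₀)/p₁.
PN = (0.47929 − 0.29803) / 0.47929 ≈ 0.3782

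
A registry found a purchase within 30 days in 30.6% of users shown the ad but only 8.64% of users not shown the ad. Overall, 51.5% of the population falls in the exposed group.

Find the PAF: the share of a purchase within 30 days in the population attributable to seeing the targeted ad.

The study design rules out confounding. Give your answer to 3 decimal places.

p₁ = 0.306, p₀ = 0.0864.
Overall risk P(Y=1) = π·p₁ + (1−π)·p₀ = 0.515×0.306 + 0.485×0.0864 = 0.19949.
Under exogeneity, PAF = [P(Y=1) − p₀] / P(Y=1).
PAF = (0.19949 − 0.0864) / 0.19949 ≈ 0.5669

PAF ≈ 0.567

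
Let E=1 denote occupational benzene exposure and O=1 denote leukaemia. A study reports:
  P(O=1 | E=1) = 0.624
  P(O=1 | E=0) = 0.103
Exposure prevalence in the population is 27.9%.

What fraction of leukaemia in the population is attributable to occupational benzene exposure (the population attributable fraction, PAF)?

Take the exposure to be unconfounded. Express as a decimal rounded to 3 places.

Let p₁ = 0.624, p₀ = 0.103.
Overall risk P(Y=1) = π·p₁ + (1−π)·p₀ = 0.279×0.624 + 0.721×0.103 = 0.24836.
Under exogeneity, PAF = [P(Y=1) − p₀] / P(Y=1).
PAF = (0.24836 − 0.103) / 0.24836 ≈ 0.5853

PAF ≈ 0.585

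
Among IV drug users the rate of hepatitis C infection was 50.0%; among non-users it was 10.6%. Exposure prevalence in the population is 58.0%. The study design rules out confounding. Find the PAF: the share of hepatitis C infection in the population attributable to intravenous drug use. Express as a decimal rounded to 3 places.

PAF ≈ 0.683

p₁ = 0.5, p₀ = 0.106.
Overall risk P(Y=1) = π·p₁ + (1−π)·p₀ = 0.58×0.5 + 0.42×0.106 = 0.33452.
Under exogeneity, PAF = [P(Y=1) − p₀] / P(Y=1).
PAF = (0.33452 − 0.106) / 0.33452 ≈ 0.6831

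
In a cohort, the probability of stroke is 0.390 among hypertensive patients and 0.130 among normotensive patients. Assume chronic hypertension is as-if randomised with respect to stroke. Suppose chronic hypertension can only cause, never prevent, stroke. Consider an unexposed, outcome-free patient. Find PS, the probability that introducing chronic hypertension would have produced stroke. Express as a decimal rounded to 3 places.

PS ≈ 0.299

Let p₁ = 0.39, p₀ = 0.13.
Under exogeneity and monotonicity, PS = (p₁ − p₀) / (1 − p₀).
PS = (0.39 − 0.13) / (1 − 0.13) = 0.26 / 0.87 ≈ 0.2989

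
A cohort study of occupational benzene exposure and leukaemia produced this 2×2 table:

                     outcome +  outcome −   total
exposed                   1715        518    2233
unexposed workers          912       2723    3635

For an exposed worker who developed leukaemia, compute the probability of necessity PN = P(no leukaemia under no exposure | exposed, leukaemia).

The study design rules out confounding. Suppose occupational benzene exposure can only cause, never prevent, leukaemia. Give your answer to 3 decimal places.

p₁ = P(outcome | exposed) = 1715/2233 = 0.76803
p₀ = P(outcome | unexposed) = 912/3635 = 0.25089
Under exogeneity and monotonicity, PN = (p₁ − p₀) / p₁.
PN = (0.76803 − 0.25089) / 0.76803 = 0.51713 / 0.76803 ≈ 0.6733

PN ≈ 0.673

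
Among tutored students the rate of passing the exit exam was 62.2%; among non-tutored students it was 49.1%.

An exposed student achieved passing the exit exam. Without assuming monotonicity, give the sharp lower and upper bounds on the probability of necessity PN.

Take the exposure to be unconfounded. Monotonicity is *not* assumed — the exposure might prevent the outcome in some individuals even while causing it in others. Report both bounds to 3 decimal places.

0.211 ≤ PN ≤ 0.818

p₁ = 0.622, p₀ = 0.491.
Under exogeneity alone the bounds on PN are max{0,(p₁−p₀)/p₁} ≤ PN ≤ min{1,(1−p₀)/p₁}.
  lower = (p₁ − p₀)/p₁ = 0.131 / 0.622 ≈ 0.2106
  upper = min{1, (1 − p₀)/p₁} = 0.509 / 0.622 ≈ 0.8183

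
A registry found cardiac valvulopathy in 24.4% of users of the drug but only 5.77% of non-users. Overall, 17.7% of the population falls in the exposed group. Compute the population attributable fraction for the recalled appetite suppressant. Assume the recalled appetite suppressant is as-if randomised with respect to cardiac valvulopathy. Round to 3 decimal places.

PAF ≈ 0.364

p₁ = 0.244, p₀ = 0.0577.
Overall risk P(Y=1) = π·p₁ + (1−π)·p₀ = 0.177×0.244 + 0.823×0.0577 = 0.090675.
Under exogeneity, PAF = [P(Y=1) − p₀] / P(Y=1).
PAF = (0.090675 − 0.0577) / 0.090675 ≈ 0.3637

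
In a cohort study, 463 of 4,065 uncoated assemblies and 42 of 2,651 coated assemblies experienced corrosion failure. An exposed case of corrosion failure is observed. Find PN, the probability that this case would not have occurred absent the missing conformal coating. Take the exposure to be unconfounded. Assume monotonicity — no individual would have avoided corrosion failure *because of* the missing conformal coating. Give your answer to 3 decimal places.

p₁ = P(outcome | exposed) = 463/4065 = 0.1139
p₀ = P(outcome | unexposed) = 42/2651 = 0.015843
Under exogeneity and monotonicity, PN = (p₁ − p₀) / p₁.
PN = (0.1139 − 0.015843) / 0.1139 = 0.098056 / 0.1139 ≈ 0.8609

PN ≈ 0.861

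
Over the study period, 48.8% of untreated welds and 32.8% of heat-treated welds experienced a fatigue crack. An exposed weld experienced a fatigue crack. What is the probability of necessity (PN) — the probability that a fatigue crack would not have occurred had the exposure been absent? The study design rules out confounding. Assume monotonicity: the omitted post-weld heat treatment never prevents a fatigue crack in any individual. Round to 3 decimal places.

PN ≈ 0.328

p₁ = 0.488, p₀ = 0.328.
Under exogeneity and monotonicity, PN = (p₁ − p₀) / p₁.
PN = (0.488 − 0.328) / 0.488 = 0.16 / 0.488 ≈ 0.3279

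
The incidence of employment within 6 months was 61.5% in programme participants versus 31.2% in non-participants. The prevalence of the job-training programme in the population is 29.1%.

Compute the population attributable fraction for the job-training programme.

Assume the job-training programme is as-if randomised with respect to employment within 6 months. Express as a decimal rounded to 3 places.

PAF ≈ 0.220

p₁ = 0.615, p₀ = 0.312.
Overall risk P(Y=1) = π·p₁ + (1−π)·p₀ = 0.291×0.615 + 0.709×0.312 = 0.40017.
Under exogeneity, PAF = [P(Y=1) − p₀] / P(Y=1).
PAF = (0.40017 − 0.312) / 0.40017 ≈ 0.2203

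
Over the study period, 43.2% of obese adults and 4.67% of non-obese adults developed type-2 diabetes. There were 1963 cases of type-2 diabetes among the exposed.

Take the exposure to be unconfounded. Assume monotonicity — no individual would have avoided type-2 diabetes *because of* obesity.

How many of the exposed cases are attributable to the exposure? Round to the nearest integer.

about 1751 cases

p₁ = 0.432, p₀ = 0.0467.
PN = (p₁ − p₀)/p₁ = (0.432 − 0.0467) / 0.432 ≈ 0.89190.
Attributable cases ≈ PN × (exposed cases) = 0.89190 × 1963 ≈ 1750.80.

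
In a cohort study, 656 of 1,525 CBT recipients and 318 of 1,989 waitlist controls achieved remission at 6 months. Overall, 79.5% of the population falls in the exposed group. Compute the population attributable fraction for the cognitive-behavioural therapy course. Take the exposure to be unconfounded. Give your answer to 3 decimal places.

p₁ = P(outcome | exposed) = 656/1525 = 0.43016
p₀ = P(outcome | unexposed) = 318/1989 = 0.15988
Overall risk P(Y=1) = π·p₁ + (1−π)·p₀ = 0.795×0.43016 + 0.205×0.15988 = 0.37476.
Under exogeneity, PAF = [P(Y=1) − p₀] / P(Y=1).
PAF = (0.37476 − 0.15988) / 0.37476 ≈ 0.5734

PAF ≈ 0.573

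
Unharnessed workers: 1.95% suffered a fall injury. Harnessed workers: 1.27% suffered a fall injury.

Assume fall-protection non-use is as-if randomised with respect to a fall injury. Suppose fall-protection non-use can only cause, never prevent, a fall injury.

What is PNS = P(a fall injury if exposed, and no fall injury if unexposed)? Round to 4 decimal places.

p₁ = 0.0195, p₀ = 0.0127.
Under exogeneity and monotonicity, PNS = p₁ − p₀.
PNS = 0.0195 − 0.0127 = 0.0068

PNS ≈ 0.0068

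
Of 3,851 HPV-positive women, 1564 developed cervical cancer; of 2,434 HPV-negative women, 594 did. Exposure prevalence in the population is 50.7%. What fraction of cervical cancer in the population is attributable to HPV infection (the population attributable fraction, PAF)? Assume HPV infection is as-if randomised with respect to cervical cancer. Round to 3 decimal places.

p₁ = P(outcome | exposed) = 1564/3851 = 0.40613
p₀ = P(outcome | unexposed) = 594/2434 = 0.24404
Overall risk P(Y=1) = π·p₁ + (1−π)·p₀ = 0.507×0.40613 + 0.493×0.24404 = 0.32622.
Under exogeneity, PAF = [P(Y=1) − p₀] / P(Y=1).
PAF = (0.32622 − 0.24404) / 0.32622 ≈ 0.2519

PAF ≈ 0.252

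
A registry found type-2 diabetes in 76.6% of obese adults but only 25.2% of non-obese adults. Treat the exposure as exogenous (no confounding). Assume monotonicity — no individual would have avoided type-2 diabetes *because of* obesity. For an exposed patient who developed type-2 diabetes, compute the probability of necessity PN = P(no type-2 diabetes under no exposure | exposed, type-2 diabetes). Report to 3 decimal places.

PN ≈ 0.671

p₁ = 0.766, p₀ = 0.252.
Under exogeneity and monotonicity, PN = (p₁ − p₀) / p₁.
PN = (0.766 − 0.252) / 0.766 = 0.514 / 0.766 ≈ 0.6710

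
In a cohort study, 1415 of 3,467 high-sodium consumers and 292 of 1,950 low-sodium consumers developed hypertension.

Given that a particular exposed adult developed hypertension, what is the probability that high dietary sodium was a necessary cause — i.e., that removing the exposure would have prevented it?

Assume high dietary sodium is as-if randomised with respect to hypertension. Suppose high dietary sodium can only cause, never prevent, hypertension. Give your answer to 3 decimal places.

PN ≈ 0.633

p₁ = P(outcome | exposed) = 1415/3467 = 0.40813
p₀ = P(outcome | unexposed) = 292/1950 = 0.14974
Under exogeneity and monotonicity, PN = (p₁ − p₀) / p₁.
PN = (0.40813 − 0.14974) / 0.40813 = 0.25839 / 0.40813 ≈ 0.6331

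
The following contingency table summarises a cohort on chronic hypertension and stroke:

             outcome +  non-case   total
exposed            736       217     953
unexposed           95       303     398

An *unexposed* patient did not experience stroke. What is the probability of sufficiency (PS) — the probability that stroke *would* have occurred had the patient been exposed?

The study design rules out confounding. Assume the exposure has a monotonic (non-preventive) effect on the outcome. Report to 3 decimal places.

p₁ = P(outcome | exposed) = 736/953 = 0.7723
p₀ = P(outcome | unexposed) = 95/398 = 0.23869
Under exogeneity and monotonicity, PS = (p₁ − p₀) / (1 − p₀).
PS = (0.7723 − 0.23869) / (1 − 0.23869) = 0.5336 / 0.76131 ≈ 0.7009

PS ≈ 0.701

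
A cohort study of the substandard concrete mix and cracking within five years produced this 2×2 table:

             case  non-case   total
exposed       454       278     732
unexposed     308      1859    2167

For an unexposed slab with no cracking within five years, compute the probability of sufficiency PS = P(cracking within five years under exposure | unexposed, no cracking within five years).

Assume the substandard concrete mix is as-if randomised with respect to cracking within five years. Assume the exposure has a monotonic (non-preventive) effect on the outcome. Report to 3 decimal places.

p₁ = P(outcome | exposed) = 454/732 = 0.62022
p₀ = P(outcome | unexposed) = 308/2167 = 0.14213
Under exogeneity and monotonicity, PS = (p₁ − p₀)/(1 − p₀).
PS = (0.62022 − 0.14213) / 0.85787 ≈ 0.5573

PS ≈ 0.557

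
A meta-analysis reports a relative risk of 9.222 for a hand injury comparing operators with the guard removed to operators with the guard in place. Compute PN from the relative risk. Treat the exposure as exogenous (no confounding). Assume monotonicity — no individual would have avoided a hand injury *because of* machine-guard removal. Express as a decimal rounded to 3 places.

PN ≈ 0.892

Under exogeneity and monotonicity, PN = (RR − 1) / RR = 1 − 1/RR.
PN = (9.222 − 1) / 9.222 = 8.222 / 9.222 ≈ 0.8916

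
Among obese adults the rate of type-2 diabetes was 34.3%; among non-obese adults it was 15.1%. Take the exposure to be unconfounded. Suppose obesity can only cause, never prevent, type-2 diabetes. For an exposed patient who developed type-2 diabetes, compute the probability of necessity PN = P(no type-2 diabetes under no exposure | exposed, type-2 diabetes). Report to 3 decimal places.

PN ≈ 0.560

p₁ = 0.343, p₀ = 0.151.
Under exogeneity and monotonicity, PN = (p₁ − p₀) / p₁.
PN = (0.343 − 0.151) / 0.343 = 0.192 / 0.343 ≈ 0.5598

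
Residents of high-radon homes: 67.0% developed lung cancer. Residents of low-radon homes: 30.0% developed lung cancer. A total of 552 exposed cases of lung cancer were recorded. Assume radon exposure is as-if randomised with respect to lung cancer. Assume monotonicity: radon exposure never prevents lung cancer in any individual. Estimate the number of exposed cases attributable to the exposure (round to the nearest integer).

about 305 cases

p₁ = 0.67, p₀ = 0.3.
PN = (p₁ − p₀)/p₁ = (0.67 − 0.3) / 0.67 ≈ 0.55224.
Attributable cases ≈ PN × (exposed cases) = 0.55224 × 552 ≈ 304.84.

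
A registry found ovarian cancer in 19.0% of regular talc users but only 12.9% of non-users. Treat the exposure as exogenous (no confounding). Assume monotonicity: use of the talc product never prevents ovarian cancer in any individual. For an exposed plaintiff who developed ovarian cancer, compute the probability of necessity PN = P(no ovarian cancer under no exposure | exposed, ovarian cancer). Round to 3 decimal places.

PN ≈ 0.321

p₁ = 0.19, p₀ = 0.129.
Under exogeneity and monotonicity, PN = (p₁ − p₀) / p₁.
PN = (0.19 − 0.129) / 0.19 = 0.061 / 0.19 ≈ 0.3211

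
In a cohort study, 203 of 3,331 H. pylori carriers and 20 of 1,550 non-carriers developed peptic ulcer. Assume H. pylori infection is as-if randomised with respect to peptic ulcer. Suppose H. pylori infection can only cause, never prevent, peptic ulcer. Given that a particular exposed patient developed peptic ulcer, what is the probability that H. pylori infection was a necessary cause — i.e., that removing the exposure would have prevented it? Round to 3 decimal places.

PN ≈ 0.788

p₁ = P(outcome | exposed) = 203/3331 = 0.060943
p₀ = P(outcome | unexposed) = 20/1550 = 0.012903
Under exogeneity and monotonicity, PN = (p₁ − p₀) / p₁.
PN = (0.060943 − 0.012903) / 0.060943 = 0.048039 / 0.060943 ≈ 0.7883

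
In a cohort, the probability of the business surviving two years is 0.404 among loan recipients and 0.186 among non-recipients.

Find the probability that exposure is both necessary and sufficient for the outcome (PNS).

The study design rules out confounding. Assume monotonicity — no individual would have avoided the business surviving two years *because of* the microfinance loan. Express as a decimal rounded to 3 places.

PNS ≈ 0.218

Let p₁ = 0.404, p₀ = 0.186.
Under exogeneity and monotonicity, PNS = p₁ − p₀.
PNS = 0.404 − 0.186 = 0.218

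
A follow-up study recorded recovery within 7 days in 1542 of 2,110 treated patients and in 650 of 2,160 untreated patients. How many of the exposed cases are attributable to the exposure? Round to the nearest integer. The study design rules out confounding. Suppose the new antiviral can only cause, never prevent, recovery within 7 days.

about 907 cases

p₁ = P(outcome | exposed) = 1542/2110 = 0.73081
p₀ = P(outcome | unexposed) = 650/2160 = 0.30093
PN = (p₁ − p₀)/p₁ = (0.73081 − 0.30093) / 0.73081 ≈ 0.58823.
Attributable cases ≈ PN × (exposed cases) = 0.58823 × 1542 ≈ 907.05.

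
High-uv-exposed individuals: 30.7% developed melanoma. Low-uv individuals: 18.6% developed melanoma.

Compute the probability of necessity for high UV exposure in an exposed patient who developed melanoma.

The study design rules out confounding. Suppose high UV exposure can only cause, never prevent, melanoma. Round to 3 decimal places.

p₁ = 0.307, p₀ = 0.186.
Under exogeneity and monotonicity, PN = (p₁ − p₀) / p₁.
PN = (0.307 − 0.186) / 0.307 = 0.121 / 0.307 ≈ 0.3941

PN ≈ 0.394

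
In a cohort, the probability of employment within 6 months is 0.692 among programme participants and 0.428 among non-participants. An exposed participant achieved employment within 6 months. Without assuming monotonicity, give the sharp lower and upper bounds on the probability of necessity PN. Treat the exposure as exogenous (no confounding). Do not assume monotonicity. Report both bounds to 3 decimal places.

Let p₁ = 0.692, p₀ = 0.428.
Under exogeneity alone the bounds on PN are max{0,(p₁−p₀)/p₁} ≤ PN ≤ min{1,(1−p₀)/p₁}.
  lower = (p₁ − p₀)/p₁ = 0.264 / 0.692 ≈ 0.3815
  upper = min{1, (1 − p₀)/p₁} = 0.572 / 0.692 ≈ 0.8266

0.382 ≤ PN ≤ 0.827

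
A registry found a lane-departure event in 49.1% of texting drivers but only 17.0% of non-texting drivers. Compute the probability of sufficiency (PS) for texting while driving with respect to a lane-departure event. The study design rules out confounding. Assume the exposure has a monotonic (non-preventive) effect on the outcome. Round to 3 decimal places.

PS ≈ 0.387

p₁ = 0.491, p₀ = 0.17.
Under exogeneity and monotonicity, PS = (p₁ − p₀) / (1 − p₀).
PS = (0.491 − 0.17) / (1 − 0.17) = 0.321 / 0.83 ≈ 0.3867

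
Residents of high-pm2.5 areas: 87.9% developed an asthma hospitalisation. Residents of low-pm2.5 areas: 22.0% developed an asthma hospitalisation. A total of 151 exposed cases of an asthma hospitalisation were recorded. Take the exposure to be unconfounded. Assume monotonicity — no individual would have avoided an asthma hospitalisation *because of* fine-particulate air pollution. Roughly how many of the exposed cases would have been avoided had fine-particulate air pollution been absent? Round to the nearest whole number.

about 113 cases

p₁ = 0.879, p₀ = 0.22.
PN = (p₁ − p₀)/p₁ = (0.879 − 0.22) / 0.879 ≈ 0.74972.
Attributable cases ≈ PN × (exposed cases) = 0.74972 × 151 ≈ 113.21.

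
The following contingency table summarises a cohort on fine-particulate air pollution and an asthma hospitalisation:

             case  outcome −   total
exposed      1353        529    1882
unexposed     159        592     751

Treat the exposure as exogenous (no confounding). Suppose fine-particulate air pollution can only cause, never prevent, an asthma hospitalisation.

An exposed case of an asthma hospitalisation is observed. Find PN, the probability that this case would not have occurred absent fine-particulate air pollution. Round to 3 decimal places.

PN ≈ 0.706

p₁ = P(outcome | exposed) = 1353/1882 = 0.71892
p₀ = P(outcome | unexposed) = 159/751 = 0.21172
Under exogeneity and monotonicity, PN = (p₁ − p₀) / p₁.
PN = (0.71892 − 0.21172) / 0.71892 = 0.5072 / 0.71892 ≈ 0.7055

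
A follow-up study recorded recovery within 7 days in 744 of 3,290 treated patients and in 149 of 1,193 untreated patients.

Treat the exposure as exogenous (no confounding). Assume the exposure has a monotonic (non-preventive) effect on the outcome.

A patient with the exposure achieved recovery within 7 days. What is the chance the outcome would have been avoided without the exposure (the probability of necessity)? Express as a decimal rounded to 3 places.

PN ≈ 0.448

p₁ = P(outcome | exposed) = 744/3290 = 0.22614
p₀ = P(outcome | unexposed) = 149/1193 = 0.1249
Under exogeneity and monotonicity, PN = (p₁ − p₀) / p₁.
PN = (0.22614 − 0.1249) / 0.22614 = 0.10124 / 0.22614 ≈ 0.4477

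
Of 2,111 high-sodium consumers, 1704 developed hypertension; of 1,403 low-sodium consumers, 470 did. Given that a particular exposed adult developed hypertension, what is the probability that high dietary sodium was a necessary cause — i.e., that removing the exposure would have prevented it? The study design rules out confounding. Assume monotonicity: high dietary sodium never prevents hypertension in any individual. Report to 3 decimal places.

PN ≈ 0.585

p₁ = P(outcome | exposed) = 1704/2111 = 0.8072
p₀ = P(outcome | unexposed) = 470/1403 = 0.335
Under exogeneity and monotonicity, PN = (p₁ − p₀) / p₁.
PN = (0.8072 − 0.335) / 0.8072 = 0.4722 / 0.8072 ≈ 0.5850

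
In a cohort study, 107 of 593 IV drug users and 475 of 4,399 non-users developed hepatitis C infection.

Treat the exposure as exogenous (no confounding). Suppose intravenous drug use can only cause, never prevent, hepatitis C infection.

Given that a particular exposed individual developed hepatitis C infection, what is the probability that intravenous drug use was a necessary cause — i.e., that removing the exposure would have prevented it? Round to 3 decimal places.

p₁ = P(outcome | exposed) = 107/593 = 0.18044
p₀ = P(outcome | unexposed) = 475/4399 = 0.10798
Under exogeneity and monotonicity, PN = (p₁ − p₀) / p₁.
PN = (0.18044 − 0.10798) / 0.18044 = 0.072459 / 0.18044 ≈ 0.4016

PN ≈ 0.402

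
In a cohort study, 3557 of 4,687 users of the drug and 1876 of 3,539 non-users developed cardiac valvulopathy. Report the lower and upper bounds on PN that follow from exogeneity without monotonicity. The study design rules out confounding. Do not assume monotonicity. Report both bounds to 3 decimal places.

p₁ = P(outcome | exposed) = 3557/4687 = 0.75891
p₀ = P(outcome | unexposed) = 1876/3539 = 0.53009
Under exogeneity alone the bounds on PN are max{0,(p₁−p₀)/p₁} ≤ PN ≤ min{1,(1−p₀)/p₁}.
  lower = (p₁ − p₀)/p₁ = 0.22881 / 0.75891 ≈ 0.3015
  upper = min{1, (1 − p₀)/p₁} = 0.46991 / 0.75891 ≈ 0.6192

0.302 ≤ PN ≤ 0.619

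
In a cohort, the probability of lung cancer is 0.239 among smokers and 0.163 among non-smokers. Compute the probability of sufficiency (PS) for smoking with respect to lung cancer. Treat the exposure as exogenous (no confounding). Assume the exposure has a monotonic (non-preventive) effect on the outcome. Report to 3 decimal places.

PS ≈ 0.091

Let p₁ = 0.239, p₀ = 0.163.
Under exogeneity and monotonicity, PS = (p₁ − p₀) / (1 − p₀).
PS = (0.239 − 0.163) / (1 − 0.163) = 0.076 / 0.837 ≈ 0.0908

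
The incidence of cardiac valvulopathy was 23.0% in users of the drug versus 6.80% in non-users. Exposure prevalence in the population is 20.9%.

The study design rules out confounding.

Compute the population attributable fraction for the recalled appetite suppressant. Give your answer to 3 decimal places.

PAF ≈ 0.332

p₁ = 0.23, p₀ = 0.068.
Overall risk P(Y=1) = π·p₁ + (1−π)·p₀ = 0.209×0.23 + 0.791×0.068 = 0.10186.
Under exogeneity, PAF = [P(Y=1) − p₀] / P(Y=1).
PAF = (0.10186 − 0.068) / 0.10186 ≈ 0.3324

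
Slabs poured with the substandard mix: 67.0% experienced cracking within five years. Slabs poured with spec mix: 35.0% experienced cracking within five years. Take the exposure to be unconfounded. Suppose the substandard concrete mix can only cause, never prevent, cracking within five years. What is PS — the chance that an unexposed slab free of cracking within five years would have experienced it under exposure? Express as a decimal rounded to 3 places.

PS ≈ 0.492

p₁ = 0.67, p₀ = 0.35.
Under exogeneity and monotonicity, PS = (p₁ − p₀) / (1 − p₀).
PS = (0.67 − 0.35) / (1 − 0.35) = 0.32 / 0.65 ≈ 0.4923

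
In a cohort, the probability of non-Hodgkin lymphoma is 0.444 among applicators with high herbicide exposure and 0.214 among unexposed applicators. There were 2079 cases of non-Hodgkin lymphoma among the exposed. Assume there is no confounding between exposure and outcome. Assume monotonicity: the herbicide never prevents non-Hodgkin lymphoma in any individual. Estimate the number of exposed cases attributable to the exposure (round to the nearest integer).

Let p₁ = 0.444, p₀ = 0.214.
PN = (p₁ − p₀)/p₁ = (0.444 − 0.214) / 0.444 ≈ 0.51802.
Attributable cases ≈ PN × (exposed cases) = 0.51802 × 2079 ≈ 1076.96.

about 1077 cases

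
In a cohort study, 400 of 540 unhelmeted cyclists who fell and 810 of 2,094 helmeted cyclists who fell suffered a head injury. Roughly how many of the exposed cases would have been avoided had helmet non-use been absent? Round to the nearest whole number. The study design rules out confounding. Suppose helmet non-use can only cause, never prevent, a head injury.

p₁ = P(outcome | exposed) = 400/540 = 0.74074
p₀ = P(outcome | unexposed) = 810/2094 = 0.38682
PN = (p₁ − p₀)/p₁ = (0.74074 − 0.38682) / 0.74074 ≈ 0.47779.
Attributable cases ≈ PN × (exposed cases) = 0.47779 × 400 ≈ 191.12.

about 191 cases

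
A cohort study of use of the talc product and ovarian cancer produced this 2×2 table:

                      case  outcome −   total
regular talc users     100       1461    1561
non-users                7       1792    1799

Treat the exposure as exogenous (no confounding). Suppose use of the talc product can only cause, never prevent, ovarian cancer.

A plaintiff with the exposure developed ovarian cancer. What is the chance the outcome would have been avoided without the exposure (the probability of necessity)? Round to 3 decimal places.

PN ≈ 0.939

p₁ = P(outcome | exposed) = 100/1561 = 0.064061
p₀ = P(outcome | unexposed) = 7/1799 = 0.0038911
Under exogeneity and monotonicity, PN = (p₁ − p₀) / p₁.
PN = (0.064061 − 0.0038911) / 0.064061 = 0.06017 / 0.064061 ≈ 0.9393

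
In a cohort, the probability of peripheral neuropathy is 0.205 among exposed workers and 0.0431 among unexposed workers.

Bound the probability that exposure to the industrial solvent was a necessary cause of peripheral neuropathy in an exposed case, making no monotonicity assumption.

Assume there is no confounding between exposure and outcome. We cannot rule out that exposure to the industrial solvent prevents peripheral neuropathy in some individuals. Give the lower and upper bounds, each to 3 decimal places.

0.790 ≤ PN ≤ 1.000

Let p₁ = 0.205, p₀ = 0.0431.
Under exogeneity alone the bounds on PN are max{0,(p₁−p₀)/p₁} ≤ PN ≤ min{1,(1−p₀)/p₁}.
  lower = (p₁ − p₀)/p₁ = 0.1619 / 0.205 ≈ 0.7898
  upper = min{1, (1 − p₀)/p₁} = 0.9569 / 0.205 ≈ 4.6678 → capped at 1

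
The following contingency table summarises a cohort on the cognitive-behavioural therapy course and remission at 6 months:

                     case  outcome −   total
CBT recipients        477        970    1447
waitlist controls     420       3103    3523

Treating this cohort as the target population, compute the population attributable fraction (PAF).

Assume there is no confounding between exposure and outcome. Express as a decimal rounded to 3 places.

PAF ≈ 0.339

p₁ = P(outcome | exposed) = 477/1447 = 0.32965
p₀ = P(outcome | unexposed) = 420/3523 = 0.11922
Exposure prevalence π = 1447/4970 = 0.29115; overall risk P(Y=1) = 0.18048.
Under exogeneity, PAF = [P(Y=1) − p₀]/P(Y=1).
PAF = (0.18048 − 0.11922) / 0.18048 ≈ 0.3395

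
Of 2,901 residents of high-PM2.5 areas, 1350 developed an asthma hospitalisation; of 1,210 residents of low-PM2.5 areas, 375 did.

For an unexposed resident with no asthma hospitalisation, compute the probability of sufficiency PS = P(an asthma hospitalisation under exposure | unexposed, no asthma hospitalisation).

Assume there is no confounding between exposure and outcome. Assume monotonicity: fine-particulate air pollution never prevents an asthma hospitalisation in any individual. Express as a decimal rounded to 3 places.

p₁ = P(outcome | exposed) = 1350/2901 = 0.46536
p₀ = P(outcome | unexposed) = 375/1210 = 0.30992
Under exogeneity and monotonicity, PS = (p₁ − p₀) / (1 − p₀).
PS = (0.46536 − 0.30992) / (1 − 0.30992) = 0.15544 / 0.69008 ≈ 0.2252

PS ≈ 0.225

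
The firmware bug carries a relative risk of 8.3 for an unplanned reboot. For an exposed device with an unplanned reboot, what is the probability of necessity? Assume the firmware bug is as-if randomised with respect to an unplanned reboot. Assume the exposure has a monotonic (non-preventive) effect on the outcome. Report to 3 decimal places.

Under exogeneity and monotonicity, PN = (RR − 1) / RR = 1 − 1/RR.
PN = (8.3 − 1) / 8.3 = 7.3 / 8.3 ≈ 0.8795

PN ≈ 0.880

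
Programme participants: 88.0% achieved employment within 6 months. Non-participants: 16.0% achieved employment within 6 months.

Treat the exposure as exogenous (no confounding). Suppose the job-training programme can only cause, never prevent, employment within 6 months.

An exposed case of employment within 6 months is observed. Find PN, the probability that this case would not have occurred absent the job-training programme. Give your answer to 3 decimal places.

PN ≈ 0.818

p₁ = 0.88, p₀ = 0.16.
Under exogeneity and monotonicity, PN = (p₁ − p₀) / p₁.
PN = (0.88 − 0.16) / 0.88 = 0.72 / 0.88 ≈ 0.8182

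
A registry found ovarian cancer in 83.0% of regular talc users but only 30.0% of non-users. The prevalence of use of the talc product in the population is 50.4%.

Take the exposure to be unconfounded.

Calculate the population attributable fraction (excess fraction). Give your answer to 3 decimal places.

p₁ = 0.83, p₀ = 0.3.
Overall risk P(Y=1) = π·p₁ + (1−π)·p₀ = 0.504×0.83 + 0.496×0.3 = 0.56712.
Under exogeneity, PAF = [P(Y=1) − p₀] / P(Y=1).
PAF = (0.56712 − 0.3) / 0.56712 ≈ 0.4710

PAF ≈ 0.471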